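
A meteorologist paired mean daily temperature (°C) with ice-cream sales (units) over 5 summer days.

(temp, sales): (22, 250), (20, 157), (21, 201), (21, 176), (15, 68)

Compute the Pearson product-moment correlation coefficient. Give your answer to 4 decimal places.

0.9509

n = 5, Σx = 99, Σy = 852, Σx² = 1991, Σy² = 163150, Σxy = 17577
nΣxy − ΣxΣy = 87885 − 84348 = 3537
nΣx² − (Σx)² = 9955 − 9801 = 154; nΣy² − (Σy)² = 815750 − 725904 = 89846
r = 3537 / √(154 × 89846) = 3537 / 3719.7156 ≈ 0.9509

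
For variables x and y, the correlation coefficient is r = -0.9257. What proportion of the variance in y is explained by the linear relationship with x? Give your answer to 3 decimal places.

0.857

r² = (-0.9257)² = 0.857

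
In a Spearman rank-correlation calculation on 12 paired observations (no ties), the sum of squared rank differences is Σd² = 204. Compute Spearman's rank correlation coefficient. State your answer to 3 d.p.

ρ = 1 − 6Σd² / [n(n²−1)] = 1 − 6×204 / (12×143)
  = 1 − 1224/1716 = 1 − 0.7133 ≈ 0.287

0.287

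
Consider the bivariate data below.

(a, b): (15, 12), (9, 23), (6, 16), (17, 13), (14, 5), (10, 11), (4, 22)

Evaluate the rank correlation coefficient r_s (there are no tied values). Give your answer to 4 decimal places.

Rank a: 6, 3, 2, 7, 5, 4, 1
Rank b: 3, 7, 5, 4, 1, 2, 6
d = rank(a) − rank(b): 3, -4, -3, 3, 4, 2, -5; Σd² = 88
ρ = 1 − 6Σd² / [n(n²−1)] = 1 − 6×88 / (7×48) = 1 − 528/336 ≈ -0.5714

-0.5714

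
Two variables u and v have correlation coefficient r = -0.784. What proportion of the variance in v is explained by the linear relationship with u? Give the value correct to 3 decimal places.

r² = (-0.784)² = 0.615

0.615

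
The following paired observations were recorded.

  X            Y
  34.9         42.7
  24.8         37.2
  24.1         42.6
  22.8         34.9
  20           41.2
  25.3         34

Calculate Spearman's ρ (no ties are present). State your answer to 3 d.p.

0.143

Rank X: 6, 4, 3, 2, 1, 5
Rank Y: 6, 3, 5, 2, 4, 1
d = rank(X) − rank(Y): 0, 1, -2, 0, -3, 4; Σd² = 30
ρ = 1 − 6Σd² / [n(n²−1)] = 1 − 6×30 / (6×35) = 1 − 180/210 ≈ 0.143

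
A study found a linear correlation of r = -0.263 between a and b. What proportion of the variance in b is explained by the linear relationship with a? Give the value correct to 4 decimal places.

0.0692

r² = (-0.263)² = 0.0692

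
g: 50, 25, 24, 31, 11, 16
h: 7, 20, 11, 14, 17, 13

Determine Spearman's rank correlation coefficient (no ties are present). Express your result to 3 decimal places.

-0.371

Rank g: 6, 4, 3, 5, 1, 2
Rank h: 1, 6, 2, 4, 5, 3
d = rank(g) − rank(h): 5, -2, 1, 1, -4, -1; Σd² = 48
ρ = 1 − 6Σd² / [n(n²−1)] = 1 − 6×48 / (6×35) = 1 − 288/210 ≈ -0.371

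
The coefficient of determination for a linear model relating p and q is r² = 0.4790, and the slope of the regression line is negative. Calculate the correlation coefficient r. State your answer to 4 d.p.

|r| = √0.4790 = 0.6921
The association is negative, so r = −0.6921.

-0.6921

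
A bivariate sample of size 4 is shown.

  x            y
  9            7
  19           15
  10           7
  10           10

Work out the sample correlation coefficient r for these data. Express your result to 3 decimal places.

n = 4, Σx = 48, Σy = 39, Σx² = 642, Σy² = 423, Σxy = 518
nΣxy − ΣxΣy = 2072 − 1872 = 200
nΣx² − (Σx)² = 2568 − 2304 = 264; nΣy² − (Σy)² = 1692 − 1521 = 171
r = 200 / √(264 × 171) = 200 / 212.4712 ≈ 0.941

0.941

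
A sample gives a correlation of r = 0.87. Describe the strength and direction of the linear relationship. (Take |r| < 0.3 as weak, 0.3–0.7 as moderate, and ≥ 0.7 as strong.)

strong positive

r = 0.87 > 0 so the relationship is positive.
|r| = 0.87, which falls in the strong range.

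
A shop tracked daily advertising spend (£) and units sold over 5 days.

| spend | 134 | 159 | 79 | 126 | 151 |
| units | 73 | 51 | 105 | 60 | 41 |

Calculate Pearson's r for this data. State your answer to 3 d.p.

n = 5, Σx = 649, Σy = 330, Σx² = 88155, Σy² = 24236, Σxy = 39937
nΣxy − ΣxΣy = 199685 − 214170 = -14485
nΣx² − (Σx)² = 440775 − 421201 = 19574; nΣy² − (Σy)² = 121180 − 108900 = 12280
r = -14485 / √(19574 × 12280) = -14485 / 15503.8292 ≈ -0.934

-0.934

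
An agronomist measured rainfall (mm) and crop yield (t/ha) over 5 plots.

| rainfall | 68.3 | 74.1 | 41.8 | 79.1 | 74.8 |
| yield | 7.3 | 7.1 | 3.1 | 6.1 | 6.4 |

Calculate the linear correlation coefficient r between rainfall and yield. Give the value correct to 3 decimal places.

n = 5, Σx = 338.1, Σy = 30, Σx² = 23754.79, Σy² = 191.48, Σxy = 2115.51
nΣxy − ΣxΣy = 10577.55 − 10143 = 434.55
nΣx² − (Σx)² = 118773.95 − 114311.61 = 4462.34; nΣy² − (Σy)² = 957.4 − 900 = 57.4
r = 434.55 / √(4462.34 × 57.4) = 434.55 / 506.1011 ≈ 0.859

0.859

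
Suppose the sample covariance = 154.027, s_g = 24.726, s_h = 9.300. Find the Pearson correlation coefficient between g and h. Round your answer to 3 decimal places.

0.670

r = Cov(g,h) / (s_g · s_h) = 154.027 / (24.726 × 9.300)
  = 154.027 / 229.9518 ≈ 0.670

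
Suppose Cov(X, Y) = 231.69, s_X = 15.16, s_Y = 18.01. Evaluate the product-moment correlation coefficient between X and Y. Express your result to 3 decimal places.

r = Cov(X,Y) / (s_X · s_Y) = 231.69 / (15.16 × 18.01)
  = 231.69 / 273.0316 ≈ 0.849

0.849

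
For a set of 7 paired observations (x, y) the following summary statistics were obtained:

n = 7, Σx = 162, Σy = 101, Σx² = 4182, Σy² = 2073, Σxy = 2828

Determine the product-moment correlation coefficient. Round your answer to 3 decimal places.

r = (nΣxy − ΣxΣy) / √[(nΣx² − (Σx)²)(nΣy² − (Σy)²)]
Numerator: 7×2828 − 162×101 = 3434
Denominator: √[(29274 − 26244)(14511 − 10201)] = √[3030 × 4310] = 3613.7653
r = 3434 / 3613.7653 ≈ 0.950

0.950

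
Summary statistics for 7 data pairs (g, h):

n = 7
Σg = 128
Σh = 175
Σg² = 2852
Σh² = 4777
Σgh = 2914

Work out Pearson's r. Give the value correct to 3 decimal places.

r = (nΣgh − ΣgΣh) / √[(nΣg² − (Σg)²)(nΣh² − (Σh)²)]
Numerator: 7×2914 − 128×175 = -2002
Denominator: √[(19964 − 16384)(33439 − 30625)] = √[3580 × 2814] = 3173.9754
r = -2002 / 3173.9754 ≈ -0.631

-0.631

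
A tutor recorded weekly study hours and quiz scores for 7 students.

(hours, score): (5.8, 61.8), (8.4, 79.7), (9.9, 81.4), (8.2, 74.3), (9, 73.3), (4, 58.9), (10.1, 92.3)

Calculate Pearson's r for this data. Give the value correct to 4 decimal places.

n = 7, Σx = 55.4, Σy = 521.7, Σx² = 468.46, Σy² = 39679.17, Σxy = 4270.57
nΣxy − ΣxΣy = 29893.99 − 28902.18 = 991.81
nΣx² − (Σx)² = 3279.22 − 3069.16 = 210.06; nΣy² − (Σy)² = 277754.19 − 272170.89 = 5583.3
r = 991.81 / √(210.06 × 5583.3) = 991.81 / 1082.9718 ≈ 0.9158

0.9158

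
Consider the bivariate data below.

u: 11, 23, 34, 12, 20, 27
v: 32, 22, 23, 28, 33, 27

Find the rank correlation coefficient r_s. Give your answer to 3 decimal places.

Rank u: 1, 4, 6, 2, 3, 5
Rank v: 5, 1, 2, 4, 6, 3
d = rank(u) − rank(v): -4, 3, 4, -2, -3, 2; Σd² = 58
ρ = 1 − 6Σd² / [n(n²−1)] = 1 − 6×58 / (6×35) = 1 − 348/210 ≈ -0.657

-0.657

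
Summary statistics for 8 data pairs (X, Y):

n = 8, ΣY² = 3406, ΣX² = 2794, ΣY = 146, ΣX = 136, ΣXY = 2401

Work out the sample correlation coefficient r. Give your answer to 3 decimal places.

r = (nΣXY − ΣXΣY) / √[(nΣX² − (ΣX)²)(nΣY² − (ΣY)²)]
Numerator: 8×2401 − 136×146 = -648
Denominator: √[(22352 − 18496)(27248 − 21316)] = √[3856 × 5932] = 4782.6553
r = -648 / 4782.6553 ≈ -0.135

-0.135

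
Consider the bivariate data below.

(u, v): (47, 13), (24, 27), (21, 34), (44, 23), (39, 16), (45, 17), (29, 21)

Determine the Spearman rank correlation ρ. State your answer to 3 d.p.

Rank u: 7, 2, 1, 5, 4, 6, 3
Rank v: 1, 6, 7, 5, 2, 3, 4
d = rank(u) − rank(v): 6, -4, -6, 0, 2, 3, -1; Σd² = 102
ρ = 1 − 6Σd² / [n(n²−1)] = 1 − 6×102 / (7×48) = 1 − 612/336 ≈ -0.821

-0.821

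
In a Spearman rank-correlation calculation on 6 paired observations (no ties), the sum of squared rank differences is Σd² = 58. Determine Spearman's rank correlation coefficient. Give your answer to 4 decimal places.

ρ = 1 − 6Σd² / [n(n²−1)] = 1 − 6×58 / (6×35)
  = 1 − 348/210 = 1 − 1.65714 ≈ -0.6571

-0.6571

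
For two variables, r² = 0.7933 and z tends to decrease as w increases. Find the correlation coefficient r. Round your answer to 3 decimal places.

-0.891

|r| = √0.7933 = 0.891
The association is negative, so r = −0.891.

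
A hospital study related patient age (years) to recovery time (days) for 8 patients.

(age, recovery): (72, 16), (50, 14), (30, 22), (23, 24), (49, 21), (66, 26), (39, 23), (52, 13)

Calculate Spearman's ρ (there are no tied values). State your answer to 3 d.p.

Rank age: 8, 5, 2, 1, 4, 7, 3, 6
Rank recovery: 3, 2, 5, 7, 4, 8, 6, 1
d = rank(age) − rank(recovery): 5, 3, -3, -6, 0, -1, -3, 5; Σd² = 114
ρ = 1 − 6Σd² / [n(n²−1)] = 1 − 6×114 / (8×63) = 1 − 684/504 ≈ -0.357

-0.357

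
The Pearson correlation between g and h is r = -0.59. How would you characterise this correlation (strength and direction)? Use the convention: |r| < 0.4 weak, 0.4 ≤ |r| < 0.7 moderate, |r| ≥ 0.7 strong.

r = -0.59 < 0 so the relationship is negative.
|r| = 0.59, which falls in the moderate range.

moderate negative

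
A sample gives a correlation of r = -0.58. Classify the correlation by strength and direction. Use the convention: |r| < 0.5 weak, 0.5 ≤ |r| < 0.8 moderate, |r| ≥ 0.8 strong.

r = -0.58 < 0 so the relationship is negative.
|r| = 0.58, which falls in the moderate range.

moderate negative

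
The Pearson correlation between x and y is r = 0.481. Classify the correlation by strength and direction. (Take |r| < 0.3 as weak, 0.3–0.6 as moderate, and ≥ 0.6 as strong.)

moderate positive

r = 0.481 > 0 so the relationship is positive.
|r| = 0.481, which falls in the moderate range.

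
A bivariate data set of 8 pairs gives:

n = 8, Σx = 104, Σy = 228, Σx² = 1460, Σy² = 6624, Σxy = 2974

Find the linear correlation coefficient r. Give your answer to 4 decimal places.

0.0857

r = (nΣxy − ΣxΣy) / √[(nΣx² − (Σx)²)(nΣy² − (Σy)²)]
Numerator: 8×2974 − 104×228 = 80
Denominator: √[(11680 − 10816)(52992 − 51984)] = √[864 × 1008] = 933.2267
r = 80 / 933.2267 ≈ 0.0857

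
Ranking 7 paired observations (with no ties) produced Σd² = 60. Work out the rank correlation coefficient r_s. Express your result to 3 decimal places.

ρ = 1 − 6Σd² / [n(n²−1)] = 1 − 6×60 / (7×48)
  = 1 − 360/336 = 1 − 1.0714 ≈ -0.071

-0.071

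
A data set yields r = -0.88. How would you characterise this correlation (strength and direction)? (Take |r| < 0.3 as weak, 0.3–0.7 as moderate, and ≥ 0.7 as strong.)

r = -0.88 < 0 so the relationship is negative.
|r| = 0.88, which falls in the strong range.

strong negative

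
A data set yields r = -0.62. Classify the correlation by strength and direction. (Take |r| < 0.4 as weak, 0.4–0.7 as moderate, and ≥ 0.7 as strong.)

moderate negative

r = -0.62 < 0 so the relationship is negative.
|r| = 0.62, which falls in the moderate range.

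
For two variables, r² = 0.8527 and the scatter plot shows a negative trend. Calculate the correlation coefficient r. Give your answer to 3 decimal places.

-0.923

|r| = √0.8527 = 0.923
The association is negative, so r = −0.923.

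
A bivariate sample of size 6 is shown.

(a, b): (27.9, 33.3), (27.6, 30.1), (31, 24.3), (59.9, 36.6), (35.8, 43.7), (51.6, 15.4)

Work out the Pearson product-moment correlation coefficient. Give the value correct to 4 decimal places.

n = 6, Σa = 233.8, Σb = 183.4, Σa² = 10033.38, Σb² = 6091.8, Σab = 7064.57
nΣab − ΣaΣb = 42387.42 − 42878.92 = -491.5
nΣa² − (Σa)² = 60200.28 − 54662.44 = 5537.84; nΣb² − (Σb)² = 36550.8 − 33635.56 = 2915.24
r = -491.5 / √(5537.84 × 2915.24) = -491.5 / 4017.9762 ≈ -0.1223

-0.1223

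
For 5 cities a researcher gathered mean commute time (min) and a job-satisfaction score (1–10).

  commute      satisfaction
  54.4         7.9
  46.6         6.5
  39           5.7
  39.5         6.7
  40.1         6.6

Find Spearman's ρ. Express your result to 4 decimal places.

Rank commute: 5, 4, 1, 2, 3
Rank satisfaction: 5, 2, 1, 4, 3
d = rank(commute) − rank(satisfaction): 0, 2, 0, -2, 0; Σd² = 8
ρ = 1 − 6Σd² / [n(n²−1)] = 1 − 6×8 / (5×24) = 1 − 48/120 ≈ 0.6000

0.6000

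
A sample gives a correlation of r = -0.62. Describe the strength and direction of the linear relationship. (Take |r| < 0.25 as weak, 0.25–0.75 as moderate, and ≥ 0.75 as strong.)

moderate negative

r = -0.62 < 0 so the relationship is negative.
|r| = 0.62, which falls in the moderate range.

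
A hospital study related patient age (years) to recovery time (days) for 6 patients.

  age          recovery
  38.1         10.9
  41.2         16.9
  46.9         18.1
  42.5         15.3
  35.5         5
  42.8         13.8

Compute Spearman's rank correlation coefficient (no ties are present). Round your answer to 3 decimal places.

0.771

Rank age: 2, 3, 6, 4, 1, 5
Rank recovery: 2, 5, 6, 4, 1, 3
d = rank(age) − rank(recovery): 0, -2, 0, 0, 0, 2; Σd² = 8
ρ = 1 − 6Σd² / [n(n²−1)] = 1 − 6×8 / (6×35) = 1 − 48/210 ≈ 0.771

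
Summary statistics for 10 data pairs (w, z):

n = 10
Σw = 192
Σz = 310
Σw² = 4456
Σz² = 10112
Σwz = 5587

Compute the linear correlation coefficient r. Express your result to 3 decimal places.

r = (nΣwz − ΣwΣz) / √[(nΣw² − (Σw)²)(nΣz² − (Σz)²)]
Numerator: 10×5587 − 192×310 = -3650
Denominator: √[(44560 − 36864)(101120 − 96100)] = √[7696 × 5020] = 6215.6190
r = -3650 / 6215.6190 ≈ -0.587

-0.587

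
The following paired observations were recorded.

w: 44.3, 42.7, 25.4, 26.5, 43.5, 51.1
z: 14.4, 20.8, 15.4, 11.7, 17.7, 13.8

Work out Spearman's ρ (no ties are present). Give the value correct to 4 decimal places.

Rank w: 5, 3, 1, 2, 4, 6
Rank z: 3, 6, 4, 1, 5, 2
d = rank(w) − rank(z): 2, -3, -3, 1, -1, 4; Σd² = 40
ρ = 1 − 6Σd² / [n(n²−1)] = 1 − 6×40 / (6×35) = 1 − 240/210 ≈ -0.1429

-0.1429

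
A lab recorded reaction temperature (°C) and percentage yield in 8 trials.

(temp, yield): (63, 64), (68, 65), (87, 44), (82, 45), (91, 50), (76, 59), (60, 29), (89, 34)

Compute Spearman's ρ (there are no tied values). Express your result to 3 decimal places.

-0.167

Rank temp: 2, 3, 6, 5, 8, 4, 1, 7
Rank yield: 7, 8, 3, 4, 5, 6, 1, 2
d = rank(temp) − rank(yield): -5, -5, 3, 1, 3, -2, 0, 5; Σd² = 98
ρ = 1 − 6Σd² / [n(n²−1)] = 1 − 6×98 / (8×63) = 1 − 588/504 ≈ -0.167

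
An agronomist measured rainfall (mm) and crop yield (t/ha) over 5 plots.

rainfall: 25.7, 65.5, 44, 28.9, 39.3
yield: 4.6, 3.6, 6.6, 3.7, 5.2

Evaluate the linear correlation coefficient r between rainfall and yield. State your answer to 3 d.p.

n = 5, Σx = 203.4, Σy = 23.7, Σx² = 9266.44, Σy² = 118.41, Σxy = 955.71
nΣxy − ΣxΣy = 4778.55 − 4820.58 = -42.03
nΣx² − (Σx)² = 46332.2 − 41371.56 = 4960.64; nΣy² − (Σy)² = 592.05 − 561.69 = 30.36
r = -42.03 / √(4960.64 × 30.36) = -42.03 / 388.0786 ≈ -0.108

-0.108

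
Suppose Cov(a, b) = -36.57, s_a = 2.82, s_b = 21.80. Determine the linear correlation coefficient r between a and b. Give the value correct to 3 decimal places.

r = Cov(a,b) / (s_a · s_b) = -36.57 / (2.82 × 21.80)
  = -36.57 / 61.4760 ≈ -0.595

-0.595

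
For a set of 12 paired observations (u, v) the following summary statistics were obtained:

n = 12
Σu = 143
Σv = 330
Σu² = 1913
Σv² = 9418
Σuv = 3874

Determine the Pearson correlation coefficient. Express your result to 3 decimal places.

r = (nΣuv − ΣuΣv) / √[(nΣu² − (Σu)²)(nΣv² − (Σv)²)]
Numerator: 12×3874 − 143×330 = -702
Denominator: √[(22956 − 20449)(113016 − 108900)] = √[2507 × 4116] = 3212.2908
r = -702 / 3212.2908 ≈ -0.219

-0.219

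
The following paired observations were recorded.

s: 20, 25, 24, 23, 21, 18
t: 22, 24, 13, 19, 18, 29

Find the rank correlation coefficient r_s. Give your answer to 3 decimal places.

Rank s: 2, 6, 5, 4, 3, 1
Rank t: 4, 5, 1, 3, 2, 6
d = rank(s) − rank(t): -2, 1, 4, 1, 1, -5; Σd² = 48
ρ = 1 − 6Σd² / [n(n²−1)] = 1 − 6×48 / (6×35) = 1 − 288/210 ≈ -0.371

-0.371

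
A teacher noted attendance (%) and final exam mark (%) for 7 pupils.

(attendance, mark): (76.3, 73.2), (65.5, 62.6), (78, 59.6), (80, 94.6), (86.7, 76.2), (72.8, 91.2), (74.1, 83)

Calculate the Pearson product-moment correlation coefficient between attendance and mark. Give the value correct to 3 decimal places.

n = 7, Σx = 533.4, Σy = 540.4, Σx² = 40903.48, Σy² = 42791.2, Σxy = 41298.46
nΣxy − ΣxΣy = 289089.22 − 288249.36 = 839.86
nΣx² − (Σx)² = 286324.36 − 284515.56 = 1808.8; nΣy² − (Σy)² = 299538.4 − 292032.16 = 7506.24
r = 839.86 / √(1808.8 × 7506.24) = 839.86 / 3684.7370 ≈ 0.228

0.228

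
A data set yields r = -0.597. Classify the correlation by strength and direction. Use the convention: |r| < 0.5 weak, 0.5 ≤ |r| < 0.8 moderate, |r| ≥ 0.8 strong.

r = -0.597 < 0 so the relationship is negative.
|r| = 0.597, which falls in the moderate range.

moderate negative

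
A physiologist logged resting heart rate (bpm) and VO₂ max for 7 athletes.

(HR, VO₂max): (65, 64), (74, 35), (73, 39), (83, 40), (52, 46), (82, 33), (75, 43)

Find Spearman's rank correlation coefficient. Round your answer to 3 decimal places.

-0.571

Rank HR: 2, 4, 3, 7, 1, 6, 5
Rank VO₂max: 7, 2, 3, 4, 6, 1, 5
d = rank(HR) − rank(VO₂max): -5, 2, 0, 3, -5, 5, 0; Σd² = 88
ρ = 1 − 6Σd² / [n(n²−1)] = 1 − 6×88 / (7×48) = 1 − 528/336 ≈ -0.571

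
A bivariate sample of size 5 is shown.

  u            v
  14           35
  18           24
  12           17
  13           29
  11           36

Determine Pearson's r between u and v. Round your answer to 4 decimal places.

n = 5, Σu = 68, Σv = 141, Σu² = 954, Σv² = 4227, Σuv = 1899
nΣuv − ΣuΣv = 9495 − 9588 = -93
nΣu² − (Σu)² = 4770 − 4624 = 146; nΣv² − (Σv)² = 21135 − 19881 = 1254
r = -93 / √(146 × 1254) = -93 / 427.8832 ≈ -0.2173

-0.2173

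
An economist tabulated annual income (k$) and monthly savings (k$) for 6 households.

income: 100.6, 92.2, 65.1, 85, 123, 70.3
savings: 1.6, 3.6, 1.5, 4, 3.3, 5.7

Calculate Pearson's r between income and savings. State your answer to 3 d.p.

-0.140

n = 6, Σx = 536.2, Σy = 19.7, Σx² = 50155.3, Σy² = 77.15, Σxy = 1737.14
nΣxy − ΣxΣy = 10422.84 − 10563.14 = -140.3
nΣx² − (Σx)² = 300931.8 − 287510.44 = 13421.36; nΣy² − (Σy)² = 462.9 − 388.09 = 74.81
r = -140.3 / √(13421.36 × 74.81) = -140.3 / 1002.0239 ≈ -0.140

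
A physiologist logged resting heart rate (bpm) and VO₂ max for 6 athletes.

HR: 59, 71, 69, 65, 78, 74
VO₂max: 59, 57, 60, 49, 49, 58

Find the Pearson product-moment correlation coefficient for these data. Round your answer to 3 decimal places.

n = 6, Σx = 416, Σy = 332, Σx² = 29068, Σy² = 18496, Σxy = 22967
nΣxy − ΣxΣy = 137802 − 138112 = -310
nΣx² − (Σx)² = 174408 − 173056 = 1352; nΣy² − (Σy)² = 110976 − 110224 = 752
r = -310 / √(1352 × 752) = -310 / 1008.3174 ≈ -0.307

-0.307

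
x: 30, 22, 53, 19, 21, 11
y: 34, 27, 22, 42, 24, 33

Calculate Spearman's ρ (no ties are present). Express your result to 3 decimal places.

-0.486

Rank x: 5, 4, 6, 2, 3, 1
Rank y: 5, 3, 1, 6, 2, 4
d = rank(x) − rank(y): 0, 1, 5, -4, 1, -3; Σd² = 52
ρ = 1 − 6Σd² / [n(n²−1)] = 1 − 6×52 / (6×35) = 1 − 312/210 ≈ -0.486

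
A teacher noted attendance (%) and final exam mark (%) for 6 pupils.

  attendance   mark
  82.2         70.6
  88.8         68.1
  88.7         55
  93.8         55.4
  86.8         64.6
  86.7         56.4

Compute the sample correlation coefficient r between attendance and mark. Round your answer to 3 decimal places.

n = 6, Σx = 527, Σy = 370.1, Σx² = 46359.54, Σy² = 23070.25, Σxy = 32422.78
nΣxy − ΣxΣy = 194536.68 − 195042.7 = -506.02
nΣx² − (Σx)² = 278157.24 − 277729 = 428.24; nΣy² − (Σy)² = 138421.5 − 136974.01 = 1447.49
r = -506.02 / √(428.24 × 1447.49) = -506.02 / 787.3202 ≈ -0.643

-0.643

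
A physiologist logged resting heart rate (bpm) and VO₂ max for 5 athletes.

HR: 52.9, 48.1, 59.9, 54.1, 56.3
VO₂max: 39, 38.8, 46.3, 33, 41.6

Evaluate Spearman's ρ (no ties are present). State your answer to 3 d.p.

Rank HR: 2, 1, 5, 3, 4
Rank VO₂max: 3, 2, 5, 1, 4
d = rank(HR) − rank(VO₂max): -1, -1, 0, 2, 0; Σd² = 6
ρ = 1 − 6Σd² / [n(n²−1)] = 1 − 6×6 / (5×24) = 1 − 36/120 ≈ 0.700

0.700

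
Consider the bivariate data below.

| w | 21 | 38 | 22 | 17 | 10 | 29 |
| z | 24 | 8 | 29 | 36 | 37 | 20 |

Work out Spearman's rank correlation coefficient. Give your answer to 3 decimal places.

-0.943

Rank w: 3, 6, 4, 2, 1, 5
Rank z: 3, 1, 4, 5, 6, 2
d = rank(w) − rank(z): 0, 5, 0, -3, -5, 3; Σd² = 68
ρ = 1 − 6Σd² / [n(n²−1)] = 1 − 6×68 / (6×35) = 1 − 408/210 ≈ -0.943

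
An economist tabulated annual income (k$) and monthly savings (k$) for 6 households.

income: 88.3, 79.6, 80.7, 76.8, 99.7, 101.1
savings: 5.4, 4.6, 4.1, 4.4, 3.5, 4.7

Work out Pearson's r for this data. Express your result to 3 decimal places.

-0.170

n = 6, Σx = 526.2, Σy = 26.7, Σx² = 46705.08, Σy² = 120.83, Σxy = 2335.89
nΣxy − ΣxΣy = 14015.34 − 14049.54 = -34.2
nΣx² − (Σx)² = 280230.48 − 276886.44 = 3344.04; nΣy² − (Σy)² = 724.98 − 712.89 = 12.09
r = -34.2 / √(3344.04 × 12.09) = -34.2 / 201.0707 ≈ -0.170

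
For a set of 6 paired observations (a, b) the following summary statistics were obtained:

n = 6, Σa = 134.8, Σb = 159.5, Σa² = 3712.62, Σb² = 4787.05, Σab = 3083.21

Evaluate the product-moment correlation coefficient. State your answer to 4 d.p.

-0.8177

r = (nΣab − ΣaΣb) / √[(nΣa² − (Σa)²)(nΣb² − (Σb)²)]
Numerator: 6×3083.21 − 134.8×159.5 = -3001.34
Denominator: √[(22275.72 − 18171.04)(28722.3 − 25440.25)] = √[4104.68 × 3282.05] = 3670.3903
r = -3001.34 / 3670.3903 ≈ -0.8177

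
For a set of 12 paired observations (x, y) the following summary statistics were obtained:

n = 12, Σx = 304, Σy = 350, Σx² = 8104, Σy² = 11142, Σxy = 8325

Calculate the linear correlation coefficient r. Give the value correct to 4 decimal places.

-0.8834

r = (nΣxy − ΣxΣy) / √[(nΣx² − (Σx)²)(nΣy² − (Σy)²)]
Numerator: 12×8325 − 304×350 = -6500
Denominator: √[(97248 − 92416)(133704 − 122500)] = √[4832 × 11204] = 7357.8345
r = -6500 / 7357.8345 ≈ -0.8834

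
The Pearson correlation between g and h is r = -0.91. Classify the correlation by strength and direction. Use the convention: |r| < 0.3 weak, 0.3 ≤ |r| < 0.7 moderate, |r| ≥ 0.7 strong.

strong negative

r = -0.91 < 0 so the relationship is negative.
|r| = 0.91, which falls in the strong range.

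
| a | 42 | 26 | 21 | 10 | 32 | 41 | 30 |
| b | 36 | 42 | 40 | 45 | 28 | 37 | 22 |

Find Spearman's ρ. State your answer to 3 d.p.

Rank a: 7, 3, 2, 1, 5, 6, 4
Rank b: 3, 6, 5, 7, 2, 4, 1
d = rank(a) − rank(b): 4, -3, -3, -6, 3, 2, 3; Σd² = 92
ρ = 1 − 6Σd² / [n(n²−1)] = 1 − 6×92 / (7×48) = 1 − 552/336 ≈ -0.643

-0.643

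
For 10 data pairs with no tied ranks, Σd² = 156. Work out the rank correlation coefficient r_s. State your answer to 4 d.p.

ρ = 1 − 6Σd² / [n(n²−1)] = 1 − 6×156 / (10×99)
  = 1 − 936/990 = 1 − 0.94545 ≈ 0.0545

0.0545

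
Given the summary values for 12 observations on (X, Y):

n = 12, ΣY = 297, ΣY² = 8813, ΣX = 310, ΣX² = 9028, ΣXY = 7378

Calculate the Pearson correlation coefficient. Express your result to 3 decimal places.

r = (nΣXY − ΣXΣY) / √[(nΣX² − (ΣX)²)(nΣY² − (ΣY)²)]
Numerator: 12×7378 − 310×297 = -3534
Denominator: √[(108336 − 96100)(105756 − 88209)] = √[12236 × 17547] = 14652.8186
r = -3534 / 14652.8186 ≈ -0.241

-0.241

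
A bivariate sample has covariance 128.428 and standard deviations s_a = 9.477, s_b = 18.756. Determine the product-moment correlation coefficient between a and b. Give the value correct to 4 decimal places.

r = Cov(a,b) / (s_a · s_b) = 128.428 / (9.477 × 18.756)
  = 128.428 / 177.7506 ≈ 0.7225

0.7225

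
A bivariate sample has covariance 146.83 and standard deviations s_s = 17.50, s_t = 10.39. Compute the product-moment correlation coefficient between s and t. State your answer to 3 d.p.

r = Cov(s,t) / (s_s · s_t) = 146.83 / (17.50 × 10.39)
  = 146.83 / 181.8250 ≈ 0.808

0.808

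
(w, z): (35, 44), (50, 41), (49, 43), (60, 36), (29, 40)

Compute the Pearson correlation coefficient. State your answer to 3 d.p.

-0.524

n = 5, Σw = 223, Σz = 204, Σw² = 10567, Σz² = 8362, Σwz = 9017
nΣwz − ΣwΣz = 45085 − 45492 = -407
nΣw² − (Σw)² = 52835 − 49729 = 3106; nΣz² − (Σz)² = 41810 − 41616 = 194
r = -407 / √(3106 × 194) = -407 / 776.2500 ≈ -0.524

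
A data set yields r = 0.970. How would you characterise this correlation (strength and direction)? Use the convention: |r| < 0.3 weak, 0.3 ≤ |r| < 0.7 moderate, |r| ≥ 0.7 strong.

r = 0.970 > 0 so the relationship is positive.
|r| = 0.970, which falls in the strong range.

strong positive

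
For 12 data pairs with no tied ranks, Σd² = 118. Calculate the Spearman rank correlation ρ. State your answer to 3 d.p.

ρ = 1 − 6Σd² / [n(n²−1)] = 1 − 6×118 / (12×143)
  = 1 − 708/1716 = 1 − 0.4126 ≈ 0.587

0.587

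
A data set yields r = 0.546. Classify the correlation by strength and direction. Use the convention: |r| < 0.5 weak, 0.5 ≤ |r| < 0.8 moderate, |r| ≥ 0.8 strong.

r = 0.546 > 0 so the relationship is positive.
|r| = 0.546, which falls in the moderate range.

moderate positive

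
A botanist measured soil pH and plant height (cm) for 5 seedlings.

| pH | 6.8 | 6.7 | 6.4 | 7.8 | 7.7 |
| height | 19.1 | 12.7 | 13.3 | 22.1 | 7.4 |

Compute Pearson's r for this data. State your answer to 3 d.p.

n = 5, Σx = 35.4, Σy = 74.6, Σx² = 252.22, Σy² = 1246.16, Σxy = 529.45
nΣxy − ΣxΣy = 2647.25 − 2640.84 = 6.41
nΣx² − (Σx)² = 1261.1 − 1253.16 = 7.94; nΣy² − (Σy)² = 6230.8 − 5565.16 = 665.64
r = 6.41 / √(7.94 × 665.64) = 6.41 / 72.6993 ≈ 0.088

0.088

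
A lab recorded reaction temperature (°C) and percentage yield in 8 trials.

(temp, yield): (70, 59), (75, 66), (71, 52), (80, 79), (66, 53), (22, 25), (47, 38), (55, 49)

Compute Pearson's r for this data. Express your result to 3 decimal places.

n = 8, Σx = 486, Σy = 421, Σx² = 32040, Σy² = 24061, Σxy = 27621
nΣxy − ΣxΣy = 220968 − 204606 = 16362
nΣx² − (Σx)² = 256320 − 236196 = 20124; nΣy² − (Σy)² = 192488 − 177241 = 15247
r = 16362 / √(20124 × 15247) = 16362 / 17516.5815 ≈ 0.934

0.934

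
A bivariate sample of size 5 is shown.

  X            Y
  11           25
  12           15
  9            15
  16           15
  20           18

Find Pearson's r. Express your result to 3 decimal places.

-0.089

n = 5, ΣX = 68, ΣY = 88, ΣX² = 1002, ΣY² = 1624, ΣXY = 1190
nΣXY − ΣXΣY = 5950 − 5984 = -34
nΣX² − (ΣX)² = 5010 − 4624 = 386; nΣY² − (ΣY)² = 8120 − 7744 = 376
r = -34 / √(386 × 376) = -34 / 380.9672 ≈ -0.089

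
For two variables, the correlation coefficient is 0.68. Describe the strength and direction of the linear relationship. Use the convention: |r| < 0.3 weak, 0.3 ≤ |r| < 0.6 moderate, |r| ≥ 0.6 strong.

r = 0.68 > 0 so the relationship is positive.
|r| = 0.68, which falls in the strong range.

strong positive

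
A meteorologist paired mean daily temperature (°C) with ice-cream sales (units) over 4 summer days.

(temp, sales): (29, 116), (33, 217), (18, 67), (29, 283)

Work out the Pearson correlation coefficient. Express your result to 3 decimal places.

n = 4, Σx = 109, Σy = 683, Σx² = 3095, Σy² = 145123, Σxy = 19938
nΣxy − ΣxΣy = 79752 − 74447 = 5305
nΣx² − (Σx)² = 12380 − 11881 = 499; nΣy² − (Σy)² = 580492 − 466489 = 114003
r = 5305 / √(499 × 114003) = 5305 / 7542.3801 ≈ 0.703

0.703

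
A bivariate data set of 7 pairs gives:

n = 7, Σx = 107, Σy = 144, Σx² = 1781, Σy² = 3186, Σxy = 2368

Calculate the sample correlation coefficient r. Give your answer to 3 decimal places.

0.925

r = (nΣxy − ΣxΣy) / √[(nΣx² − (Σx)²)(nΣy² − (Σy)²)]
Numerator: 7×2368 − 107×144 = 1168
Denominator: √[(12467 − 11449)(22302 − 20736)] = √[1018 × 1566] = 1262.6116
r = 1168 / 1262.6116 ≈ 0.925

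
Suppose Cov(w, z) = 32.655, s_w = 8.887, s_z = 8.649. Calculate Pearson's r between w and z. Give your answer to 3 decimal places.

r = Cov(w,z) / (s_w · s_z) = 32.655 / (8.887 × 8.649)
  = 32.655 / 76.8637 ≈ 0.425

0.425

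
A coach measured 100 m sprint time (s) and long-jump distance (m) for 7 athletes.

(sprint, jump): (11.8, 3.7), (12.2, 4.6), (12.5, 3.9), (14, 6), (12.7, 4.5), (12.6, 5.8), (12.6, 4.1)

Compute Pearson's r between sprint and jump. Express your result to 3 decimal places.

0.737

n = 7, Σx = 88.4, Σy = 32.6, Σx² = 1119.14, Σy² = 156.76, Σxy = 414.42
nΣxy − ΣxΣy = 2900.94 − 2881.84 = 19.1
nΣx² − (Σx)² = 7833.98 − 7814.56 = 19.42; nΣy² − (Σy)² = 1097.32 − 1062.76 = 34.56
r = 19.1 / √(19.42 × 34.56) = 19.1 / 25.9067 ≈ 0.737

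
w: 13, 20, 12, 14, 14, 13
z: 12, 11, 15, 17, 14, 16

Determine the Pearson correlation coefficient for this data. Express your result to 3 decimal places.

n = 6, Σw = 86, Σz = 85, Σw² = 1274, Σz² = 1231, Σwz = 1198
nΣwz − ΣwΣz = 7188 − 7310 = -122
nΣw² − (Σw)² = 7644 − 7396 = 248; nΣz² − (Σz)² = 7386 − 7225 = 161
r = -122 / √(248 × 161) = -122 / 199.8199 ≈ -0.611

-0.611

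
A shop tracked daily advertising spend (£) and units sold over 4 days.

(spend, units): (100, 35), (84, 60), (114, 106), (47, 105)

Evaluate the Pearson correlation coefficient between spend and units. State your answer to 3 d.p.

-0.275

n = 4, Σx = 345, Σy = 306, Σx² = 32261, Σy² = 27086, Σxy = 25559
nΣxy − ΣxΣy = 102236 − 105570 = -3334
nΣx² − (Σx)² = 129044 − 119025 = 10019; nΣy² − (Σy)² = 108344 − 93636 = 14708
r = -3334 / √(10019 × 14708) = -3334 / 12139.1702 ≈ -0.275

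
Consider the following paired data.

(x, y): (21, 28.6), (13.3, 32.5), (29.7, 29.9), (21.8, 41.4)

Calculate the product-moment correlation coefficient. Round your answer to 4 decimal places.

n = 4, Σx = 85.8, Σy = 132.4, Σx² = 1975.22, Σy² = 4482.18, Σxy = 2823.4
nΣxy − ΣxΣy = 11293.6 − 11359.92 = -66.32
nΣx² − (Σx)² = 7900.88 − 7361.64 = 539.24; nΣy² − (Σy)² = 17928.72 − 17529.76 = 398.96
r = -66.32 / √(539.24 × 398.96) = -66.32 / 463.8267 ≈ -0.1430

-0.1430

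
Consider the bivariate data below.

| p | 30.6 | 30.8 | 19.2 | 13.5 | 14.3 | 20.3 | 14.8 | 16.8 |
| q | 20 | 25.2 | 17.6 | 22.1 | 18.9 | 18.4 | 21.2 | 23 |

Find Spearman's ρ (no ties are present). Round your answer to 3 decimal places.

0.048

Rank p: 7, 8, 5, 1, 2, 6, 3, 4
Rank q: 4, 8, 1, 6, 3, 2, 5, 7
d = rank(p) − rank(q): 3, 0, 4, -5, -1, 4, -2, -3; Σd² = 80
ρ = 1 − 6Σd² / [n(n²−1)] = 1 − 6×80 / (8×63) = 1 − 480/504 ≈ 0.048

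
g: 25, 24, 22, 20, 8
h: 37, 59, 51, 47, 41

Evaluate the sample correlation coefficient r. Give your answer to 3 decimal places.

n = 5, Σg = 99, Σh = 235, Σg² = 2149, Σh² = 11341, Σgh = 4731
nΣgh − ΣgΣh = 23655 − 23265 = 390
nΣg² − (Σg)² = 10745 − 9801 = 944; nΣh² − (Σh)² = 56705 − 55225 = 1480
r = 390 / √(944 × 1480) = 390 / 1181.9983 ≈ 0.330

0.330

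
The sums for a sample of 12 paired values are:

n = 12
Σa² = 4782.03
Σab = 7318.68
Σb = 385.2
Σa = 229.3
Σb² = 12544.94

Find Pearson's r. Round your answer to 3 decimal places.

r = (nΣab − ΣaΣb) / √[(nΣa² − (Σa)²)(nΣb² − (Σb)²)]
Numerator: 12×7318.68 − 229.3×385.2 = -502.2
Denominator: √[(57384.36 − 52578.49)(150539.28 − 148379.04)] = √[4805.87 × 2160.24] = 3222.0851
r = -502.2 / 3222.0851 ≈ -0.156

-0.156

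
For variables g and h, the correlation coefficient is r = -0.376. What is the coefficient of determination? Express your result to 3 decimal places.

0.141

r² = (-0.376)² = 0.141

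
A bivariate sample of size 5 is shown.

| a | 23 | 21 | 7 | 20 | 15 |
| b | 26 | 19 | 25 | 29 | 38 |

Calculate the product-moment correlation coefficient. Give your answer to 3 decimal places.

-0.193

n = 5, Σa = 86, Σb = 137, Σa² = 1644, Σb² = 3947, Σab = 2322
nΣab − ΣaΣb = 11610 − 11782 = -172
nΣa² − (Σa)² = 8220 − 7396 = 824; nΣb² − (Σb)² = 19735 − 18769 = 966
r = -172 / √(824 × 966) = -172 / 892.1794 ≈ -0.193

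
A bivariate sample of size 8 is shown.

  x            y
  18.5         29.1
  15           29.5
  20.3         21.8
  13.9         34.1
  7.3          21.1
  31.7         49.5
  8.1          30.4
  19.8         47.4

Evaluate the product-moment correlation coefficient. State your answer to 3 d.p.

n = 8, Σx = 134.6, Σy = 262.9, Σx² = 2688.38, Σy² = 9421.49, Σxy = 4805.32
nΣxy − ΣxΣy = 38442.56 − 35386.34 = 3056.22
nΣx² − (Σx)² = 21507.04 − 18117.16 = 3389.88; nΣy² − (Σy)² = 75371.92 − 69116.41 = 6255.51
r = 3056.22 / √(3389.88 × 6255.51) = 3056.22 / 4604.9352 ≈ 0.664

0.664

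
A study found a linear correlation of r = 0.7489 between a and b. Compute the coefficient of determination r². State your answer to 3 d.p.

0.561

r² = (0.7489)² = 0.561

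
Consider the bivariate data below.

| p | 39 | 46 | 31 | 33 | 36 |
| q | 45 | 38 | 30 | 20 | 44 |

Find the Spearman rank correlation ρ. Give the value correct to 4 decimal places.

Rank p: 4, 5, 1, 2, 3
Rank q: 5, 3, 2, 1, 4
d = rank(p) − rank(q): -1, 2, -1, 1, -1; Σd² = 8
ρ = 1 − 6Σd² / [n(n²−1)] = 1 − 6×8 / (5×24) = 1 − 48/120 ≈ 0.6000

0.6000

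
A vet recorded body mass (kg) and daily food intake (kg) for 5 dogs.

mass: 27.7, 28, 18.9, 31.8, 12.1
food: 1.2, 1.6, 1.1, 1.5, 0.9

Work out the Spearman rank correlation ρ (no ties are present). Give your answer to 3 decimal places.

Rank mass: 3, 4, 2, 5, 1
Rank food: 3, 5, 2, 4, 1
d = rank(mass) − rank(food): 0, -1, 0, 1, 0; Σd² = 2
ρ = 1 − 6Σd² / [n(n²−1)] = 1 − 6×2 / (5×24) = 1 − 12/120 ≈ 0.900

0.900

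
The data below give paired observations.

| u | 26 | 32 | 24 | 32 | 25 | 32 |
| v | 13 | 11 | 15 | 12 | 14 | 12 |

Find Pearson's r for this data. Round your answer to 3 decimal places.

n = 6, Σu = 171, Σv = 77, Σu² = 4949, Σv² = 999, Σuv = 2168
nΣuv − ΣuΣv = 13008 − 13167 = -159
nΣu² − (Σu)² = 29694 − 29241 = 453; nΣv² − (Σv)² = 5994 − 5929 = 65
r = -159 / √(453 × 65) = -159 / 171.5955 ≈ -0.927

-0.927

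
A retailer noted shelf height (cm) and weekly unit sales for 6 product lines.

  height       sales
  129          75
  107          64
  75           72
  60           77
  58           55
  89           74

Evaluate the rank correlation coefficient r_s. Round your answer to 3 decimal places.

Rank height: 6, 5, 3, 2, 1, 4
Rank sales: 5, 2, 3, 6, 1, 4
d = rank(height) − rank(sales): 1, 3, 0, -4, 0, 0; Σd² = 26
ρ = 1 − 6Σd² / [n(n²−1)] = 1 − 6×26 / (6×35) = 1 − 156/210 ≈ 0.257

0.257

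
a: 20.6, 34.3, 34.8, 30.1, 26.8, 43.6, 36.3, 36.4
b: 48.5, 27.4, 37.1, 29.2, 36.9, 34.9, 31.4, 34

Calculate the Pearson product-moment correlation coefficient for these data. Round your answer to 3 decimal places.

-0.583

n = 8, Σa = 262.9, Σb = 279.4, Σa² = 8979.75, Σb² = 10053.64, Σab = 8996.9
nΣab − ΣaΣb = 71975.2 − 73454.26 = -1479.06
nΣa² − (Σa)² = 71838 − 69116.41 = 2721.59; nΣb² − (Σb)² = 80429.12 − 78064.36 = 2364.76
r = -1479.06 / √(2721.59 × 2364.76) = -1479.06 / 2536.9090 ≈ -0.583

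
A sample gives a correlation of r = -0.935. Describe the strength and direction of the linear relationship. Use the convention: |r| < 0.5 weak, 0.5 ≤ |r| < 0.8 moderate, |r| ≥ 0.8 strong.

r = -0.935 < 0 so the relationship is negative.
|r| = 0.935, which falls in the strong range.

strong negative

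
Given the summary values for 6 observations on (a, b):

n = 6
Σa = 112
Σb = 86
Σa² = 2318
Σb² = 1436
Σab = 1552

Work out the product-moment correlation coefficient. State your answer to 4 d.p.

-0.2481

r = (nΣab − ΣaΣb) / √[(nΣa² − (Σa)²)(nΣb² − (Σb)²)]
Numerator: 6×1552 − 112×86 = -320
Denominator: √[(13908 − 12544)(8616 − 7396)] = √[1364 × 1220] = 1289.9922
r = -320 / 1289.9922 ≈ -0.2481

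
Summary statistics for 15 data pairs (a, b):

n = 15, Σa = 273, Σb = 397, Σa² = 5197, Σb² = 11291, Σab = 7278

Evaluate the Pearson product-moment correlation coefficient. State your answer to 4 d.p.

r = (nΣab − ΣaΣb) / √[(nΣa² − (Σa)²)(nΣb² − (Σb)²)]
Numerator: 15×7278 − 273×397 = 789
Denominator: √[(77955 − 74529)(169365 − 157609)] = √[3426 × 11756] = 6346.3419
r = 789 / 6346.3419 ≈ 0.1243

0.1243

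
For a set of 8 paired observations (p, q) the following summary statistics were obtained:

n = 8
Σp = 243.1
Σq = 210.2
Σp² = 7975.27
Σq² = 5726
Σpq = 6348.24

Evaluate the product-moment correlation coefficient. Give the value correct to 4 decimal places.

r = (nΣpq − ΣpΣq) / √[(nΣp² − (Σp)²)(nΣq² − (Σq)²)]
Numerator: 8×6348.24 − 243.1×210.2 = -313.7
Denominator: √[(63802.16 − 59097.61)(45808 − 44184.04)] = √[4704.55 × 1623.96] = 2764.0552
r = -313.7 / 2764.0552 ≈ -0.1135

-0.1135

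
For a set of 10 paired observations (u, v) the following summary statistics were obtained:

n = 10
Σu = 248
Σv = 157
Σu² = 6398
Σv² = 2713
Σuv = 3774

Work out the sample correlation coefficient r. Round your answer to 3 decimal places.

r = (nΣuv − ΣuΣv) / √[(nΣu² − (Σu)²)(nΣv² − (Σv)²)]
Numerator: 10×3774 − 248×157 = -1196
Denominator: √[(63980 − 61504)(27130 − 24649)] = √[2476 × 2481] = 2478.4987
r = -1196 / 2478.4987 ≈ -0.483

-0.483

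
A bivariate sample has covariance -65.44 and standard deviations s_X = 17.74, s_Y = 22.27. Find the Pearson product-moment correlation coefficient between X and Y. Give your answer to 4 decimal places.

-0.1656

r = Cov(X,Y) / (s_X · s_Y) = -65.44 / (17.74 × 22.27)
  = -65.44 / 395.0698 ≈ -0.1656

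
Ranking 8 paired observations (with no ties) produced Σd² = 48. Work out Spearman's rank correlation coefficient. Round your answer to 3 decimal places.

ρ = 1 − 6Σd² / [n(n²−1)] = 1 − 6×48 / (8×63)
  = 1 − 288/504 = 1 − 0.5714 ≈ 0.429

0.429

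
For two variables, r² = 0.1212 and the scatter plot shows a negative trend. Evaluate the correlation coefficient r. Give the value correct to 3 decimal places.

|r| = √0.1212 = 0.348
The association is negative, so r = −0.348.

-0.348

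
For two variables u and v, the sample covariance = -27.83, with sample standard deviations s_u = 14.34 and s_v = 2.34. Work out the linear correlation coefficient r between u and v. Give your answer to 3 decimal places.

-0.829

r = Cov(u,v) / (s_u · s_v) = -27.83 / (14.34 × 2.34)
  = -27.83 / 33.5556 ≈ -0.829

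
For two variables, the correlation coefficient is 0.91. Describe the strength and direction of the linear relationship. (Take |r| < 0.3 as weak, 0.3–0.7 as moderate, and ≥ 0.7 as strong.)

r = 0.91 > 0 so the relationship is positive.
|r| = 0.91, which falls in the strong range.

strong positive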